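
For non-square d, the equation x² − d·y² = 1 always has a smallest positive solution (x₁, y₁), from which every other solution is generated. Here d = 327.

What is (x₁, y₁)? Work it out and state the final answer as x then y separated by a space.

d=327: √d = [18; 12,36] (ℓ=2, even), read p_1/q_1
k=0  a_k=18  p_k/q_k = 18/1
k=1  a_k=12  p_k/q_k = 217/12
→ (217, 12).  Check: 217²=47089, 327·12²=47088, difference 1.

217 12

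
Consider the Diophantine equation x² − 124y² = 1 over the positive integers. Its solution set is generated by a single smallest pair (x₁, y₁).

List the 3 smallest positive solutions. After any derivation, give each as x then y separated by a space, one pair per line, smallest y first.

4620799 414960
42703566796801 3834893506080
394649197502177907199 35440544156001500880

√124 = [11; 7,2,1,1,1,…,2,7,22, …], period ℓ=16 (even) → k=15
i=0: a=11 ⇒ p=11, q=1
…
i=3: a=1 ⇒ p=245, q=22
…
i=5: a=1 ⇒ p=657, q=59
…
i=7: a=1 ⇒ p=3040, q=273
i=8: a=4 ⇒ p=14543, q=1306
…
i=12: a=1 ⇒ p=152167, q=13665
i=13: a=1 ⇒ p=237042, q=21287
i=14: a=2 ⇒ p=626251, q=56239
i=15: a=7 ⇒ p=4620799, q=414960
→ (4620799, 414960).  Check: 4620799²=21351783398401, 124·414960²=21351783398400, difference 1.
(x_2, y_2) = (4620799·4620799 + 124·414960·414960, 4620799·414960 + 414960·4620799) = (42703566796801, 3834893506080)
(x_3, y_3) = (4620799·42703566796801 + 124·414960·3834893506080, 4620799·3834893506080 + 414960·42703566796801) = (394649197502177907199, 35440544156001500880)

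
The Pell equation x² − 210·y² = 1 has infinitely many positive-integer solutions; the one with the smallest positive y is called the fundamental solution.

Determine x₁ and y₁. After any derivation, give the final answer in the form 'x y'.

[14; 2,28] for √210; ℓ=2 ⇒ convergent index 1
a_0=14:  p_0=14·1+0=14,  q_0=14·0+1=1
a_1=2:  p_1=2·14+1=29,  q_1=2·1+0=2
(x₁, y₁) = (29, 2);  29² − 210·2² = 1 ✓

29 2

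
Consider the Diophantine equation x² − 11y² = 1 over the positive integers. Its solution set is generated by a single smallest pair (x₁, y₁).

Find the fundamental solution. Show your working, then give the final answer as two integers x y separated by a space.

√11 = [3; 3,6, …], period ℓ=2 (even) → k=1
i=0: a=3 ⇒ p=3, q=1
i=1: a=3 ⇒ p=10, q=3
fundamental: x₁=10, y₁=3  (since 100 − 11·9 = 1)

10 3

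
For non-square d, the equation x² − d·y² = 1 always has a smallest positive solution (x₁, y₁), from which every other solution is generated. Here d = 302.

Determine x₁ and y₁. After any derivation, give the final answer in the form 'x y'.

4276623 246092

[17; 2,1,1,1,4,…,1,2,34] for √302; ℓ=16 ⇒ convergent index 15
i=0: a=17 ⇒ p=17, q=1
i=1: a=2 ⇒ p=35, q=2
…
i=3: a=1 ⇒ p=87, q=5
i=4: a=1 ⇒ p=139, q=8
i=5: a=4 ⇒ p=643, q=37
i=6: a=2 ⇒ p=1425, q=82
i=7: a=1 ⇒ p=2068, q=119
…
i=11: a=4 ⇒ p=467281, q=26889
i=12: a=1 ⇒ p=574956, q=33085
i=13: a=1 ⇒ p=1042237, q=59974
i=14: a=1 ⇒ p=1617193, q=93059
i=15: a=2 ⇒ p=4276623, q=246092
(x₁, y₁) = (4276623, 246092);  4276623² − 302·246092² = 1 ✓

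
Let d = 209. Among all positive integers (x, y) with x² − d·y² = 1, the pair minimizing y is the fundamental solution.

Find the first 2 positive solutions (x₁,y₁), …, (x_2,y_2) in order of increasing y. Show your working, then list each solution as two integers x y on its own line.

√209 → a₀=14, period (2,5,3,2,3,5,2,28); ℓ=8 even so k=7
a_0=14:  p_0=14·1+0=14,  q_0=14·0+1=1
a_1=2:  p_1=2·14+1=29,  q_1=2·1+0=2
a_2=5:  p_2=5·29+14=159,  q_2=5·2+1=11
a_3=3:  p_3=3·159+29=506,  q_3=3·11+2=35
…
a_6=5:  p_6=5·4019+1171=21266,  q_6=5·278+81=1471
a_7=2:  p_7=2·21266+4019=46551,  q_7=2·1471+278=3220
fundamental: x₁=46551, y₁=3220  (since 2166995601 − 209·10368400 = 1)
n=2: (46551,3220)∘(46551,3220) = (46551·46551+209·3220·3220, 46551·3220+3220·46551) = (4333991201,299788440)

46551 3220
4333991201 299788440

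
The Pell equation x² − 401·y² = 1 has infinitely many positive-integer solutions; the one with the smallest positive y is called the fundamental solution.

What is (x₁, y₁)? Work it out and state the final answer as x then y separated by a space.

√401 = [20; 40, …], period ℓ=1 (odd) → k=1
i=0: a=20 ⇒ p=20, q=1
i=1: a=40 ⇒ p=801, q=40
fundamental: x₁=801, y₁=40  (since 641601 − 401·1600 = 1)

801 40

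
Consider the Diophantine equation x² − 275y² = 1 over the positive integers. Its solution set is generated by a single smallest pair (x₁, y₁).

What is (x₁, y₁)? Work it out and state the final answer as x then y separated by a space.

√275 = [16; 1,1,2,1,1,32, …], period ℓ=6 (even) → k=5
a_0=16:  p_0=16·1+0=16,  q_0=16·0+1=1
…
a_4=1:  p_4=1·83+33=116,  q_4=1·5+2=7
a_5=1:  p_5=1·116+83=199,  q_5=1·7+5=12
→ (199, 12).  Check: 199²=39601, 275·12²=39600, difference 1.

199 12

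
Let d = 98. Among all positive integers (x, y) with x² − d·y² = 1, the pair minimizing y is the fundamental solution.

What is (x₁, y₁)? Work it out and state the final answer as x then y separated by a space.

√98 = [9; 1,8,1,18, …], period ℓ=4 (even) → k=3
i=0: a=9 ⇒ p=9, q=1
i=1: a=1 ⇒ p=10, q=1
i=2: a=8 ⇒ p=89, q=9
i=3: a=1 ⇒ p=99, q=10
(x₁, y₁) = (99, 10);  99² − 98·10² = 1 ✓

99 10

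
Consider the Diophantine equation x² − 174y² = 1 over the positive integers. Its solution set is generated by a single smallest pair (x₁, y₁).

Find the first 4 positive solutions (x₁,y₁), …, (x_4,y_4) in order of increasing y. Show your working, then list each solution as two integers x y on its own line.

1451 110
4210801 319220
12219743051 926376330
35461690123201 2688343790440

d=174: √d = [13; 5,4,5,26] (ℓ=4, even), read p_3/q_3
i=0: a=13 ⇒ p=13, q=1
…
i=2: a=4 ⇒ p=277, q=21
i=3: a=5 ⇒ p=1451, q=110
→ (1451, 110).  Check: 1451²=2105401, 174·110²=2105400, difference 1.
n=2: (1451,110)∘(1451,110) = (1451·1451+174·110·110, 1451·110+110·1451) = (4210801,319220)
n=3: (4210801,319220)∘(1451,110) = (1451·4210801+174·110·319220, 1451·319220+110·4210801) = (12219743051,926376330)
n=4: (12219743051,926376330)∘(1451,110) = (1451·12219743051+174·110·926376330, 1451·926376330+110·12219743051) = (35461690123201,2688343790440)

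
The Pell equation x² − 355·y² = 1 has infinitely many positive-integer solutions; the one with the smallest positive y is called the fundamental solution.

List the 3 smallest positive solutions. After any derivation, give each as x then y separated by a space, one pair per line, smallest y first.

954809 50676
1823320452961 96771801768
3481845556741524089 184797174548553948

[18; 1,5,3,3,1,6,1,3,3,5,1,36] for √355; ℓ=12 ⇒ convergent index 11
i=0: a=18 ⇒ p=18, q=1
…
i=4: a=3 ⇒ p=1187, q=63
i=5: a=1 ⇒ p=1545, q=82
i=6: a=6 ⇒ p=10457, q=555
i=7: a=1 ⇒ p=12002, q=637
…
i=10: a=5 ⇒ p=803418, q=42641
i=11: a=1 ⇒ p=954809, q=50676
→ (954809, 50676).  Check: 954809²=911660226481, 355·50676²=911660226480, difference 1.
(x_2, y_2) = (954809·954809 + 355·50676·50676, 954809·50676 + 50676·954809) = (1823320452961, 96771801768)
(x_3, y_3) = (954809·1823320452961 + 355·50676·96771801768, 954809·96771801768 + 50676·1823320452961) = (3481845556741524089, 184797174548553948)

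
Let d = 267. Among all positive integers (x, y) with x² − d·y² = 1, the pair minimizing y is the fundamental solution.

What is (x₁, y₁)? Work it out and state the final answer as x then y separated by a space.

2402 147

[16; 2,1,15,1,2,32] for √267; ℓ=6 ⇒ convergent index 5
i=0: a=16 ⇒ p=16, q=1
i=1: a=2 ⇒ p=33, q=2
…
i=3: a=15 ⇒ p=768, q=47
i=4: a=1 ⇒ p=817, q=50
i=5: a=2 ⇒ p=2402, q=147
→ (2402, 147).  Check: 2402²=5769604, 267·147²=5769603, difference 1.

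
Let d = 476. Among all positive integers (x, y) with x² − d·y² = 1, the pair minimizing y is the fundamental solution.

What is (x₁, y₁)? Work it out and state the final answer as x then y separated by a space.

√476 → a₀=21, period (1,4,2,10,2,4,1,42); ℓ=8 even so k=7
step 0: (21, 1)  from 21·(1,0) + (0,1)
step 1: (22, 1)  from 1·(21,1) + (1,0)
step 2: (109, 5)  from 4·(22,1) + (21,1)
step 3: (240, 11)  from 2·(109,5) + (22,1)
step 4: (2509, 115)  from 10·(240,11) + (109,5)
step 5: (5258, 241)  from 2·(2509,115) + (240,11)
step 6: (23541, 1079)  from 4·(5258,241) + (2509,115)
step 7: (28799, 1320)  from 1·(23541,1079) + (5258,241)
fundamental: x₁=28799, y₁=1320  (since 829382401 − 476·1742400 = 1)

28799 1320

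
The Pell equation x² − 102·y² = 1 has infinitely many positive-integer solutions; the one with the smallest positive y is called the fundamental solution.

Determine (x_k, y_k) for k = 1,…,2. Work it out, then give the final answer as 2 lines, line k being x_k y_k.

[10; 10,20] for √102; ℓ=2 ⇒ convergent index 1
i=0: a=10 ⇒ p=10, q=1
i=1: a=10 ⇒ p=101, q=10
→ (101, 10).  Check: 101²=10201, 102·10²=10200, difference 1.
(x_2, y_2) = (101·101 + 102·10·10, 101·10 + 10·101) = (20401, 2020)

101 10
20401 2020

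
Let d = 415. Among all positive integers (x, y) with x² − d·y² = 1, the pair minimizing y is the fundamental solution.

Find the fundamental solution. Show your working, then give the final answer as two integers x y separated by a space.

d=415: √d = [20; 2,1,2,4,6,…,1,2,40] (ℓ=16, even), read p_15/q_15
a_0=20:  p_0=20·1+0=20,  q_0=20·0+1=1
…
a_3=2:  p_3=2·61+41=163,  q_3=2·3+2=8
a_4=4:  p_4=4·163+61=713,  q_4=4·8+3=35
…
a_7=1:  p_7=1·5154+4441=9595,  q_7=1·253+218=471
…
a_9=1:  p_9=1·33939+9595=43534,  q_9=1·1666+471=2137
…
a_14=1:  p_14=1·4730294+2110961=6841255,  q_14=1·232201+103623=335824
a_15=2:  p_15=2·6841255+4730294=18412804,  q_15=2·335824+232201=903849
fundamental: x₁=18412804, y₁=903849  (since 339031351142416 − 415·816943014801 = 1)

18412804 903849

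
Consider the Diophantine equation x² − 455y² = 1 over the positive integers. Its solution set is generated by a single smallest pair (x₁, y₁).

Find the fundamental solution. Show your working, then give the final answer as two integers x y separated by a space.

64 3

d=455: √d = [21; 3,42] (ℓ=2, even), read p_1/q_1
i=0: a=21 ⇒ p=21, q=1
i=1: a=3 ⇒ p=64, q=3
→ (64, 3).  Check: 64²=4096, 455·3²=4095, difference 1.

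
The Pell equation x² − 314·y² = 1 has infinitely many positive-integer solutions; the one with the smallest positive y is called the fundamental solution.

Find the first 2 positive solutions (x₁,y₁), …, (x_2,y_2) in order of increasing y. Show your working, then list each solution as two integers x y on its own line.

d=314: √d = [17; 1,2,1,1,2,1,34] (ℓ=7, odd), read p_13/q_13
i=0: a=17 ⇒ p=17, q=1
i=1: a=1 ⇒ p=18, q=1
…
i=3: a=1 ⇒ p=71, q=4
i=4: a=1 ⇒ p=124, q=7
i=5: a=2 ⇒ p=319, q=18
…
i=9: a=2 ⇒ p=47029, q=2654
…
i=12: a=2 ⇒ p=282617, q=15949
i=13: a=1 ⇒ p=392499, q=22150
fundamental: x₁=392499, y₁=22150  (since 154055465001 − 314·490622500 = 1)
n=2: (392499,22150)∘(392499,22150) = (392499·392499+314·22150·22150, 392499·22150+22150·392499) = (308110930001,17387705700)

392499 22150
308110930001 17387705700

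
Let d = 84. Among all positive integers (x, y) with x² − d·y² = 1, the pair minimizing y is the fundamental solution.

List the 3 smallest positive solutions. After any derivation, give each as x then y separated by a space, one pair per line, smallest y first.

55 6
6049 660
665335 72594

[9; 6,18] for √84; ℓ=2 ⇒ convergent index 1
i=0: a=9 ⇒ p=9, q=1
i=1: a=6 ⇒ p=55, q=6
→ (55, 6).  Check: 55²=3025, 84·6²=3024, difference 1.
(x_2, y_2) = (55·55 + 84·6·6, 55·6 + 6·55) = (6049, 660)
(x_3, y_3) = (55·6049 + 84·6·660, 55·660 + 6·6049) = (665335, 72594)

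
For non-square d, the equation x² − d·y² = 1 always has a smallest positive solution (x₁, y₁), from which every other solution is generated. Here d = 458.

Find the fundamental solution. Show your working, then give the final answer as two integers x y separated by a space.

22899 1070

[21; 2,2,42] for √458; ℓ=3 ⇒ convergent index 5
a_0=21:  p_0=21·1+0=21,  q_0=21·0+1=1
a_1=2:  p_1=2·21+1=43,  q_1=2·1+0=2
a_2=2:  p_2=2·43+21=107,  q_2=2·2+1=5
a_3=42:  p_3=42·107+43=4537,  q_3=42·5+2=212
a_4=2:  p_4=2·4537+107=9181,  q_4=2·212+5=429
a_5=2:  p_5=2·9181+4537=22899,  q_5=2·429+212=1070
(x₁, y₁) = (22899, 1070);  22899² − 458·1070² = 1 ✓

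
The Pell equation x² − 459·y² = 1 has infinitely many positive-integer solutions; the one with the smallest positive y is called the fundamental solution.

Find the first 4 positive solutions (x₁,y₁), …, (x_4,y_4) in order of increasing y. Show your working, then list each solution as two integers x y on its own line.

499850 23331
499700044999 23324000700
499550134985000450 23317003499766669
499400269944005249820001 23310008398693414998600

[21; 2,2,1,4,21,4,1,2,2,42] for √459; ℓ=10 ⇒ convergent index 9
k=0  a_k=21  p_k/q_k = 21/1
k=1  a_k=2  p_k/q_k = 43/2
k=2  a_k=2  p_k/q_k = 107/5
k=3  a_k=1  p_k/q_k = 150/7
…
k=5  a_k=21  p_k/q_k = 14997/700
…
k=7  a_k=1  p_k/q_k = 75692/3533
k=8  a_k=2  p_k/q_k = 212079/9899
k=9  a_k=2  p_k/q_k = 499850/23331
(x₁, y₁) = (499850, 23331);  499850² − 459·23331² = 1 ✓
(x_2, y_2) = (499850·499850 + 459·23331·23331, 499850·23331 + 23331·499850) = (499700044999, 23324000700)
(x_3, y_3) = (499850·499700044999 + 459·23331·23324000700, 499850·23324000700 + 23331·499700044999) = (499550134985000450, 23317003499766669)
(x_4, y_4) = (499850·499550134985000450 + 459·23331·23317003499766669, 499850·23317003499766669 + 23331·499550134985000450) = (499400269944005249820001, 23310008398693414998600)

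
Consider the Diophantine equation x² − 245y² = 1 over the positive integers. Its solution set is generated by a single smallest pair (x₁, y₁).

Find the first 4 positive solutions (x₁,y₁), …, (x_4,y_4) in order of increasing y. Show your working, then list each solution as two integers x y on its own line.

d=245: √d = [15; 1,1,1,7,6,7,1,1,1,30] (ℓ=10, even), read p_9/q_9
a_0=15:  p_0=15·1+0=15,  q_0=15·0+1=1
a_1=1:  p_1=1·15+1=16,  q_1=1·1+0=1
a_2=1:  p_2=1·16+15=31,  q_2=1·1+1=2
a_3=1:  p_3=1·31+16=47,  q_3=1·2+1=3
a_4=7:  p_4=7·47+31=360,  q_4=7·3+2=23
…
a_6=7:  p_6=7·2207+360=15809,  q_6=7·141+23=1010
…
a_8=1:  p_8=1·18016+15809=33825,  q_8=1·1151+1010=2161
a_9=1:  p_9=1·33825+18016=51841,  q_9=1·2161+1151=3312
fundamental: x₁=51841, y₁=3312  (since 2687489281 − 245·10969344 = 1)
(51841+3312√245)^2 = 5374978561 + 343394784√245
(51841+3312√245)^3 = 557288527109761 + 35603857991376√245
(51841+3312√245)^4 = 57780789062419261441 + 3691479203918451648√245

51841 3312
5374978561 343394784
557288527109761 35603857991376
57780789062419261441 3691479203918451648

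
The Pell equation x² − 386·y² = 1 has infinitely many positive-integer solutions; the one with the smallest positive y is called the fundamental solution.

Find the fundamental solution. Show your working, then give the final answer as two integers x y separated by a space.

[19; 1,1,1,4,1,18,1,4,1,1,1,38] for √386; ℓ=12 ⇒ convergent index 11
i=0: a=19 ⇒ p=19, q=1
i=1: a=1 ⇒ p=20, q=1
i=2: a=1 ⇒ p=39, q=2
i=3: a=1 ⇒ p=59, q=3
i=4: a=4 ⇒ p=275, q=14
i=5: a=1 ⇒ p=334, q=17
…
i=7: a=1 ⇒ p=6621, q=337
i=8: a=4 ⇒ p=32771, q=1668
i=9: a=1 ⇒ p=39392, q=2005
i=10: a=1 ⇒ p=72163, q=3673
i=11: a=1 ⇒ p=111555, q=5678
→ (111555, 5678).  Check: 111555²=12444518025, 386·5678²=12444518024, difference 1.

111555 5678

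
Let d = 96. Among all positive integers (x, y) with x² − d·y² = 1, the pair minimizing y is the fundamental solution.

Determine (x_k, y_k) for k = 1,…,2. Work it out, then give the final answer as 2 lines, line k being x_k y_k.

49 5
4801 490

d=96: √d = [9; 1,3,1,18] (ℓ=4, even), read p_3/q_3
step 0: (9, 1)  from 9·(1,0) + (0,1)
step 1: (10, 1)  from 1·(9,1) + (1,0)
step 2: (39, 4)  from 3·(10,1) + (9,1)
step 3: (49, 5)  from 1·(39,4) + (10,1)
fundamental: x₁=49, y₁=5  (since 2401 − 96·25 = 1)
(x_2, y_2) = (49·49 + 96·5·5, 49·5 + 5·49) = (4801, 490)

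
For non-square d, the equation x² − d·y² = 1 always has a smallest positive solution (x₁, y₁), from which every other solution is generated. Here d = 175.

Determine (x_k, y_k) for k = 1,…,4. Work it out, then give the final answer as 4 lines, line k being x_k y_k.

√175 = [13; 4,2,1,2,4,26, …], period ℓ=6 (even) → k=5
k=0  a_k=13  p_k/q_k = 13/1
…
k=4  a_k=2  p_k/q_k = 463/35
k=5  a_k=4  p_k/q_k = 2024/153
→ (2024, 153).  Check: 2024²=4096576, 175·153²=4096575, difference 1.
n=2: (2024,153)∘(2024,153) = (2024·2024+175·153·153, 2024·153+153·2024) = (8193151,619344)
n=3: (8193151,619344)∘(2024,153) = (2024·8193151+175·153·619344, 2024·619344+153·8193151) = (33165873224,2507104359)
n=4: (33165873224,2507104359)∘(2024,153) = (2024·33165873224+175·153·2507104359, 2024·2507104359+153·33165873224) = (134255446617601,10148757825888)

2024 153
8193151 619344
33165873224 2507104359
134255446617601 10148757825888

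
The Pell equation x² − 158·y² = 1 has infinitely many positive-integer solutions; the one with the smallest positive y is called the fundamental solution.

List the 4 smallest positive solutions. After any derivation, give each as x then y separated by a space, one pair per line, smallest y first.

7743 616
119908097 9539376
1856896782399 147726776120
28755903452322817 2287696845454944

d=158: √d = [12; 1,1,3,12,3,1,1,24] (ℓ=8, even), read p_7/q_7
a_0=12:  p_0=12·1+0=12,  q_0=12·0+1=1
…
a_6=1:  p_6=1·3331+1081=4412,  q_6=1·265+86=351
a_7=1:  p_7=1·4412+3331=7743,  q_7=1·351+265=616
(x₁, y₁) = (7743, 616);  7743² − 158·616² = 1 ✓
n=2: (7743,616)∘(7743,616) = (7743·7743+158·616·616, 7743·616+616·7743) = (119908097,9539376)
n=3: (119908097,9539376)∘(7743,616) = (7743·119908097+158·616·9539376, 7743·9539376+616·119908097) = (1856896782399,147726776120)
n=4: (1856896782399,147726776120)∘(7743,616) = (7743·1856896782399+158·616·147726776120, 7743·147726776120+616·1856896782399) = (28755903452322817,2287696845454944)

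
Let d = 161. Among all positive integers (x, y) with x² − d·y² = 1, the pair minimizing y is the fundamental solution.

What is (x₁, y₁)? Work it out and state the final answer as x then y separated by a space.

11775 928

[12; 1,2,4,1,2,1,4,2,1,24] for √161; ℓ=10 ⇒ convergent index 9
a_0=12:  p_0=12·1+0=12,  q_0=12·0+1=1
…
a_5=2:  p_5=2·203+165=571,  q_5=2·16+13=45
a_6=1:  p_6=1·571+203=774,  q_6=1·45+16=61
…
a_8=2:  p_8=2·3667+774=8108,  q_8=2·289+61=639
a_9=1:  p_9=1·8108+3667=11775,  q_9=1·639+289=928
→ (11775, 928).  Check: 11775²=138650625, 161·928²=138650624, difference 1.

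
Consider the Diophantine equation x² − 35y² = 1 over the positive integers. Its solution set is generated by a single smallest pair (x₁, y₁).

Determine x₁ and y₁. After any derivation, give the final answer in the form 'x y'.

6 1

√35 → a₀=5, period (1,10); ℓ=2 even so k=1
step 0: (5, 1)  from 5·(1,0) + (0,1)
step 1: (6, 1)  from 1·(5,1) + (1,0)
→ (6, 1).  Check: 6²=36, 35·1²=35, difference 1.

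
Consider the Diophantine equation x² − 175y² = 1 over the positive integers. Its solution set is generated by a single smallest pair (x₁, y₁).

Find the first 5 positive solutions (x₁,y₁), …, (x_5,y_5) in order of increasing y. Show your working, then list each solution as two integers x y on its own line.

[13; 4,2,1,2,4,26] for √175; ℓ=6 ⇒ convergent index 5
a_0=13:  p_0=13·1+0=13,  q_0=13·0+1=1
a_1=4:  p_1=4·13+1=53,  q_1=4·1+0=4
a_2=2:  p_2=2·53+13=119,  q_2=2·4+1=9
a_3=1:  p_3=1·119+53=172,  q_3=1·9+4=13
a_4=2:  p_4=2·172+119=463,  q_4=2·13+9=35
a_5=4:  p_5=4·463+172=2024,  q_5=4·35+13=153
→ (2024, 153).  Check: 2024²=4096576, 175·153²=4096575, difference 1.
k=2:  x_2 = 2024·2024+175·153·153 = 8193151,  y_2 = 2024·153+153·2024 = 619344
k=3:  x_3 = 2024·8193151+175·153·619344 = 33165873224,  y_3 = 2024·619344+153·8193151 = 2507104359
k=4:  x_4 = 2024·33165873224+175·153·2507104359 = 134255446617601,  y_4 = 2024·2507104359+153·33165873224 = 10148757825888
k=5:  x_5 = 2024·134255446617601+175·153·10148757825888 = 543466014742175624,  y_5 = 2024·10148757825888+153·134255446617601 = 41082169172090265

2024 153
8193151 619344
33165873224 2507104359
134255446617601 10148757825888
543466014742175624 41082169172090265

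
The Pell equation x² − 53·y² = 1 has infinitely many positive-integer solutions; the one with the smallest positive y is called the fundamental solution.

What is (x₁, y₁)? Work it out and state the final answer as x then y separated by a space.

[7; 3,1,1,3,14] for √53; ℓ=5 ⇒ convergent index 9
i=0: a=7 ⇒ p=7, q=1
i=1: a=3 ⇒ p=22, q=3
…
i=3: a=1 ⇒ p=51, q=7
i=4: a=3 ⇒ p=182, q=25
i=5: a=14 ⇒ p=2599, q=357
i=6: a=3 ⇒ p=7979, q=1096
…
i=8: a=1 ⇒ p=18557, q=2549
i=9: a=3 ⇒ p=66249, q=9100
fundamental: x₁=66249, y₁=9100  (since 4388930001 − 53·82810000 = 1)

66249 9100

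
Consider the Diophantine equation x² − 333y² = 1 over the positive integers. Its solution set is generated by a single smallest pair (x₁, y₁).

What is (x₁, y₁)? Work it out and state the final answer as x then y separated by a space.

73 4

[18; 4,36] for √333; ℓ=2 ⇒ convergent index 1
step 0: (18, 1)  from 18·(1,0) + (0,1)
step 1: (73, 4)  from 4·(18,1) + (1,0)
(x₁, y₁) = (73, 4);  73² − 333·4² = 1 ✓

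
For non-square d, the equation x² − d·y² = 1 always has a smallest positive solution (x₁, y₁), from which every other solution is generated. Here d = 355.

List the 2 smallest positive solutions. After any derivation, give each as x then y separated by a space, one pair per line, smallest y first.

954809 50676
1823320452961 96771801768

d=355: √d = [18; 1,5,3,3,1,6,1,3,3,5,1,36] (ℓ=12, even), read p_11/q_11
k=0  a_k=18  p_k/q_k = 18/1
k=1  a_k=1  p_k/q_k = 19/1
k=2  a_k=5  p_k/q_k = 113/6
k=3  a_k=3  p_k/q_k = 358/19
k=4  a_k=3  p_k/q_k = 1187/63
k=5  a_k=1  p_k/q_k = 1545/82
k=6  a_k=6  p_k/q_k = 10457/555
k=7  a_k=1  p_k/q_k = 12002/637
k=8  a_k=3  p_k/q_k = 46463/2466
k=9  a_k=3  p_k/q_k = 151391/8035
k=10  a_k=5  p_k/q_k = 803418/42641
k=11  a_k=1  p_k/q_k = 954809/50676
→ (954809, 50676).  Check: 954809²=911660226481, 355·50676²=911660226480, difference 1.
(954809+50676√355)^2 = 1823320452961 + 96771801768√355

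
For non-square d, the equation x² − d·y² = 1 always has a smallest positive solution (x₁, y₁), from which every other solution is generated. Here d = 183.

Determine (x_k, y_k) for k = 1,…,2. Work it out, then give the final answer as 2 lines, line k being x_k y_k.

√183 = [13; 1,1,8,1,1,26, …], period ℓ=6 (even) → k=5
k=0  a_k=13  p_k/q_k = 13/1
k=1  a_k=1  p_k/q_k = 14/1
…
k=4  a_k=1  p_k/q_k = 257/19
k=5  a_k=1  p_k/q_k = 487/36
fundamental: x₁=487, y₁=36  (since 237169 − 183·1296 = 1)
(487+36√183)^2 = 474337 + 35064√183

487 36
474337 35064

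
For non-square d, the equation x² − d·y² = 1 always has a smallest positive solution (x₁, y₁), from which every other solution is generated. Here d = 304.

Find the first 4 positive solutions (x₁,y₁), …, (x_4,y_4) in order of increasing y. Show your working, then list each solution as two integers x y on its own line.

57799 3315
6681448801 383207370
772362118440199 44298005553945
89283516160768675201 5120760845641726740

[17; 2,3,2,1,1,1,1,1,2,3,2,34] for √304; ℓ=12 ⇒ convergent index 11
a_0=17:  p_0=17·1+0=17,  q_0=17·0+1=1
…
a_4=1:  p_4=1·279+122=401,  q_4=1·16+7=23
…
a_9=2:  p_9=2·2842+1761=7445,  q_9=2·163+101=427
a_10=3:  p_10=3·7445+2842=25177,  q_10=3·427+163=1444
a_11=2:  p_11=2·25177+7445=57799,  q_11=2·1444+427=3315
(x₁, y₁) = (57799, 3315);  57799² − 304·3315² = 1 ✓
n=2: (57799,3315)∘(57799,3315) = (57799·57799+304·3315·3315, 57799·3315+3315·57799) = (6681448801,383207370)
n=3: (6681448801,383207370)∘(57799,3315) = (57799·6681448801+304·3315·383207370, 57799·383207370+3315·6681448801) = (772362118440199,44298005553945)
n=4: (772362118440199,44298005553945)∘(57799,3315) = (57799·772362118440199+304·3315·44298005553945, 57799·44298005553945+3315·772362118440199) = (89283516160768675201,5120760845641726740)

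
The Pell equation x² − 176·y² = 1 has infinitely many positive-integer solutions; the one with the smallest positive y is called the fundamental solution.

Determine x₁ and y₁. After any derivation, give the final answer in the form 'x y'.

199 15

[13; 3,1,3,26] for √176; ℓ=4 ⇒ convergent index 3
k=0  a_k=13  p_k/q_k = 13/1
k=1  a_k=3  p_k/q_k = 40/3
k=2  a_k=1  p_k/q_k = 53/4
k=3  a_k=3  p_k/q_k = 199/15
fundamental: x₁=199, y₁=15  (since 39601 − 176·225 = 1)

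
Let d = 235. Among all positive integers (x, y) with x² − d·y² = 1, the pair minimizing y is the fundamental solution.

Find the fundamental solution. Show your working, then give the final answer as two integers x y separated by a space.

√235 = [15; 3,30, …], period ℓ=2 (even) → k=1
i=0: a=15 ⇒ p=15, q=1
i=1: a=3 ⇒ p=46, q=3
fundamental: x₁=46, y₁=3  (since 2116 − 235·9 = 1)

46 3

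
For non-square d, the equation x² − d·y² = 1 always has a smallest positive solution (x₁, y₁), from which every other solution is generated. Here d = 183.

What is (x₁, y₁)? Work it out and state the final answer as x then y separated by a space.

√183 = [13; 1,1,8,1,1,26, …], period ℓ=6 (even) → k=5
a_0=13:  p_0=13·1+0=13,  q_0=13·0+1=1
…
a_3=8:  p_3=8·27+14=230,  q_3=8·2+1=17
a_4=1:  p_4=1·230+27=257,  q_4=1·17+2=19
a_5=1:  p_5=1·257+230=487,  q_5=1·19+17=36
fundamental: x₁=487, y₁=36  (since 237169 − 183·1296 = 1)

487 36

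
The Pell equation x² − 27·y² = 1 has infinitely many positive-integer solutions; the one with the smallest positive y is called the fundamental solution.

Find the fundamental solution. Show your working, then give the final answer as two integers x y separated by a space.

d=27: √d = [5; 5,10] (ℓ=2, even), read p_1/q_1
step 0: (5, 1)  from 5·(1,0) + (0,1)
step 1: (26, 5)  from 5·(5,1) + (1,0)
(x₁, y₁) = (26, 5);  26² − 27·5² = 1 ✓

26 5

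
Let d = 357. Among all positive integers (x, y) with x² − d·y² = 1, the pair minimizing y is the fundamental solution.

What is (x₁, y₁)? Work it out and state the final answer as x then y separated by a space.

d=357: √d = [18; 1,8,2,8,1,36] (ℓ=6, even), read p_5/q_5
a_0=18:  p_0=18·1+0=18,  q_0=18·0+1=1
a_1=1:  p_1=1·18+1=19,  q_1=1·1+0=1
a_2=8:  p_2=8·19+18=170,  q_2=8·1+1=9
a_3=2:  p_3=2·170+19=359,  q_3=2·9+1=19
a_4=8:  p_4=8·359+170=3042,  q_4=8·19+9=161
a_5=1:  p_5=1·3042+359=3401,  q_5=1·161+19=180
(x₁, y₁) = (3401, 180);  3401² − 357·180² = 1 ✓

3401 180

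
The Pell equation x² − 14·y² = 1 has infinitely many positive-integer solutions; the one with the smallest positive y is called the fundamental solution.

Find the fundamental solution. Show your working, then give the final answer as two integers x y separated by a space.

[3; 1,2,1,6] for √14; ℓ=4 ⇒ convergent index 3
step 0: (3, 1)  from 3·(1,0) + (0,1)
step 1: (4, 1)  from 1·(3,1) + (1,0)
step 2: (11, 3)  from 2·(4,1) + (3,1)
step 3: (15, 4)  from 1·(11,3) + (4,1)
→ (15, 4).  Check: 15²=225, 14·4²=224, difference 1.

15 4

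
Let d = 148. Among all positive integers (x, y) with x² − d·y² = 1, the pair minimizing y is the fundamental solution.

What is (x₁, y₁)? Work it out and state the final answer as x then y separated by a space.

73 6

√148 → a₀=12, period (6,24); ℓ=2 even so k=1
i=0: a=12 ⇒ p=12, q=1
i=1: a=6 ⇒ p=73, q=6
→ (73, 6).  Check: 73²=5329, 148·6²=5328, difference 1.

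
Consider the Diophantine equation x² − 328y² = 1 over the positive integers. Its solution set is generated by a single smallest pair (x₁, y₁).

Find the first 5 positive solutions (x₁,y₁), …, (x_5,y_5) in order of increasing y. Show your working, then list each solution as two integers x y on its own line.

163 9
53137 2934
17322499 956475
5647081537 311807916
1840931258563 101648424141

d=328: √d = [18; 9,36] (ℓ=2, even), read p_1/q_1
k=0  a_k=18  p_k/q_k = 18/1
k=1  a_k=9  p_k/q_k = 163/9
(x₁, y₁) = (163, 9);  163² − 328·9² = 1 ✓
(163+9√328)^2 = 53137 + 2934√328
(163+9√328)^3 = 17322499 + 956475√328
(163+9√328)^4 = 5647081537 + 311807916√328
(163+9√328)^5 = 1840931258563 + 101648424141√328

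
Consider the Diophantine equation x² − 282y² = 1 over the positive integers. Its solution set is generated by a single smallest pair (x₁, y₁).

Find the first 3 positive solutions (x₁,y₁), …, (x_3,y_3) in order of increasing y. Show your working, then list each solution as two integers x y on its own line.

2351 140
11054401 658280
51977791151 3095232420

√282 → a₀=16, period (1,3,1,4,1,3,1,32); ℓ=8 even so k=7
k=0  a_k=16  p_k/q_k = 16/1
k=1  a_k=1  p_k/q_k = 17/1
…
k=5  a_k=1  p_k/q_k = 487/29
k=6  a_k=3  p_k/q_k = 1864/111
k=7  a_k=1  p_k/q_k = 2351/140
→ (2351, 140).  Check: 2351²=5527201, 282·140²=5527200, difference 1.
(2351+140√282)^2 = 11054401 + 658280√282
(2351+140√282)^3 = 51977791151 + 3095232420√282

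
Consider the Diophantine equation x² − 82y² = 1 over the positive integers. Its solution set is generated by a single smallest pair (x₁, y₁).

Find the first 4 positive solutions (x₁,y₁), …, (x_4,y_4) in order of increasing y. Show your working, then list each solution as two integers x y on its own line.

√82 = [9; 18, …], period ℓ=1 (odd) → k=1
i=0: a=9 ⇒ p=9, q=1
i=1: a=18 ⇒ p=163, q=18
→ (163, 18).  Check: 163²=26569, 82·18²=26568, difference 1.
(163+18√82)^2 = 53137 + 5868√82
(163+18√82)^3 = 17322499 + 1912950√82
(163+18√82)^4 = 5647081537 + 623615832√82

163 18
53137 5868
17322499 1912950
5647081537 623615832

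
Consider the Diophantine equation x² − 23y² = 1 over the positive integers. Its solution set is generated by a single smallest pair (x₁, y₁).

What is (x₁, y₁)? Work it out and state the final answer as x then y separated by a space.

24 5

[4; 1,3,1,8] for √23; ℓ=4 ⇒ convergent index 3
step 0: (4, 1)  from 4·(1,0) + (0,1)
step 1: (5, 1)  from 1·(4,1) + (1,0)
step 2: (19, 4)  from 3·(5,1) + (4,1)
step 3: (24, 5)  from 1·(19,4) + (5,1)
fundamental: x₁=24, y₁=5  (since 576 − 23·25 = 1)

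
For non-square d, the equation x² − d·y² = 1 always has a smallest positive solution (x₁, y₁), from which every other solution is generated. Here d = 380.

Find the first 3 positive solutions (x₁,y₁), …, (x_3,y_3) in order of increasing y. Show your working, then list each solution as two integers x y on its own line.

39 2
3041 156
237159 12166

[19; 2,38] for √380; ℓ=2 ⇒ convergent index 1
step 0: (19, 1)  from 19·(1,0) + (0,1)
step 1: (39, 2)  from 2·(19,1) + (1,0)
fundamental: x₁=39, y₁=2  (since 1521 − 380·4 = 1)
(x_2, y_2) = (39·39 + 380·2·2, 39·2 + 2·39) = (3041, 156)
(x_3, y_3) = (39·3041 + 380·2·156, 39·156 + 2·3041) = (237159, 12166)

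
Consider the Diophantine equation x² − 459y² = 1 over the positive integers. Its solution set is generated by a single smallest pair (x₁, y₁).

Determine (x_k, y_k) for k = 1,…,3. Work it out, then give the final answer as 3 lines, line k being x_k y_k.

499850 23331
499700044999 23324000700
499550134985000450 23317003499766669

√459 = [21; 2,2,1,4,21,4,1,2,2,42, …], period ℓ=10 (even) → k=9
k=0  a_k=21  p_k/q_k = 21/1
…
k=2  a_k=2  p_k/q_k = 107/5
k=3  a_k=1  p_k/q_k = 150/7
…
k=5  a_k=21  p_k/q_k = 14997/700
k=6  a_k=4  p_k/q_k = 60695/2833
k=7  a_k=1  p_k/q_k = 75692/3533
k=8  a_k=2  p_k/q_k = 212079/9899
k=9  a_k=2  p_k/q_k = 499850/23331
fundamental: x₁=499850, y₁=23331  (since 249850022500 − 459·544335561 = 1)
(x_2, y_2) = (499850·499850 + 459·23331·23331, 499850·23331 + 23331·499850) = (499700044999, 23324000700)
(x_3, y_3) = (499850·499700044999 + 459·23331·23324000700, 499850·23324000700 + 23331·499700044999) = (499550134985000450, 23317003499766669)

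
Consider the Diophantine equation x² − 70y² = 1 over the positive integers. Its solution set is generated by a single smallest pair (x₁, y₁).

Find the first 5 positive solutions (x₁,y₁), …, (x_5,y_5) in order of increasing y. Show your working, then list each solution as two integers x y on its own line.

[8; 2,1,2,1,2,16] for √70; ℓ=6 ⇒ convergent index 5
a_0=8:  p_0=8·1+0=8,  q_0=8·0+1=1
…
a_2=1:  p_2=1·17+8=25,  q_2=1·2+1=3
…
a_4=1:  p_4=1·67+25=92,  q_4=1·8+3=11
a_5=2:  p_5=2·92+67=251,  q_5=2·11+8=30
(x₁, y₁) = (251, 30);  251² − 70·30² = 1 ✓
(x_2, y_2) = (251·251 + 70·30·30, 251·30 + 30·251) = (126001, 15060)
(x_3, y_3) = (251·126001 + 70·30·15060, 251·15060 + 30·126001) = (63252251, 7560090)
(x_4, y_4) = (251·63252251 + 70·30·7560090, 251·7560090 + 30·63252251) = (31752504001, 3795150120)
(x_5, y_5) = (251·31752504001 + 70·30·3795150120, 251·3795150120 + 30·31752504001) = (15939693756251, 1905157800150)

251 30
126001 15060
63252251 7560090
31752504001 3795150120
15939693756251 1905157800150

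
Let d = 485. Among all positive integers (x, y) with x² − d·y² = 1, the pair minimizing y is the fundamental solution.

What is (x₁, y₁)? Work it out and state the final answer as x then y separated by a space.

969 44

[22; 44] for √485; ℓ=1 ⇒ convergent index 1
a_0=22:  p_0=22·1+0=22,  q_0=22·0+1=1
a_1=44:  p_1=44·22+1=969,  q_1=44·1+0=44
(x₁, y₁) = (969, 44);  969² − 485·44² = 1 ✓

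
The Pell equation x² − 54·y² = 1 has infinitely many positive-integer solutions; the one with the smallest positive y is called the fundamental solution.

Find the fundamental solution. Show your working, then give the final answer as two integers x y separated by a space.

485 66

√54 = [7; 2,1,6,1,2,14, …], period ℓ=6 (even) → k=5
i=0: a=7 ⇒ p=7, q=1
…
i=2: a=1 ⇒ p=22, q=3
i=3: a=6 ⇒ p=147, q=20
i=4: a=1 ⇒ p=169, q=23
i=5: a=2 ⇒ p=485, q=66
(x₁, y₁) = (485, 66);  485² − 54·66² = 1 ✓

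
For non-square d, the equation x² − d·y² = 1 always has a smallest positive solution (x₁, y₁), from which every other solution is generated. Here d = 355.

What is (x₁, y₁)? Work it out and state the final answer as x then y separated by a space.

[18; 1,5,3,3,1,6,1,3,3,5,1,36] for √355; ℓ=12 ⇒ convergent index 11
k=0  a_k=18  p_k/q_k = 18/1
…
k=4  a_k=3  p_k/q_k = 1187/63
…
k=9  a_k=3  p_k/q_k = 151391/8035
k=10  a_k=5  p_k/q_k = 803418/42641
k=11  a_k=1  p_k/q_k = 954809/50676
fundamental: x₁=954809, y₁=50676  (since 911660226481 − 355·2568056976 = 1)

954809 50676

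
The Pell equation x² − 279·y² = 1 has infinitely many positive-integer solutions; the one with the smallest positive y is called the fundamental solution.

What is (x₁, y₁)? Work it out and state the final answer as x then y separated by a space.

[16; 1,2,2,1,2,2,1,32] for √279; ℓ=8 ⇒ convergent index 7
step 0: (16, 1)  from 16·(1,0) + (0,1)
…
step 2: (50, 3)  from 2·(17,1) + (16,1)
step 3: (117, 7)  from 2·(50,3) + (17,1)
step 4: (167, 10)  from 1·(117,7) + (50,3)
step 5: (451, 27)  from 2·(167,10) + (117,7)
step 6: (1069, 64)  from 2·(451,27) + (167,10)
step 7: (1520, 91)  from 1·(1069,64) + (451,27)
fundamental: x₁=1520, y₁=91  (since 2310400 − 279·8281 = 1)

1520 91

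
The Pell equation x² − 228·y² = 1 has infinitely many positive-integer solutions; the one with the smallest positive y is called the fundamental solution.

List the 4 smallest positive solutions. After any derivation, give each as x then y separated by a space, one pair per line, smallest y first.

[15; 10,30] for √228; ℓ=2 ⇒ convergent index 1
k=0  a_k=15  p_k/q_k = 15/1
k=1  a_k=10  p_k/q_k = 151/10
(x₁, y₁) = (151, 10);  151² − 228·10² = 1 ✓
(x_2, y_2) = (151·151 + 228·10·10, 151·10 + 10·151) = (45601, 3020)
(x_3, y_3) = (151·45601 + 228·10·3020, 151·3020 + 10·45601) = (13771351, 912030)
(x_4, y_4) = (151·13771351 + 228·10·912030, 151·912030 + 10·13771351) = (4158902401, 275430040)

151 10
45601 3020
13771351 912030
4158902401 275430040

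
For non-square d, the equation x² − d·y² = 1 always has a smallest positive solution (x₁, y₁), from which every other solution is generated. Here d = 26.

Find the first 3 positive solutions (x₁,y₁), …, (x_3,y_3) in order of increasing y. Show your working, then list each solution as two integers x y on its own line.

√26 = [5; 10, …], period ℓ=1 (odd) → k=1
step 0: (5, 1)  from 5·(1,0) + (0,1)
step 1: (51, 10)  from 10·(5,1) + (1,0)
→ (51, 10).  Check: 51²=2601, 26·10²=2600, difference 1.
k=2:  x_2 = 51·51+26·10·10 = 5201,  y_2 = 51·10+10·51 = 1020
k=3:  x_3 = 51·5201+26·10·1020 = 530451,  y_3 = 51·1020+10·5201 = 104030

51 10
5201 1020
530451 104030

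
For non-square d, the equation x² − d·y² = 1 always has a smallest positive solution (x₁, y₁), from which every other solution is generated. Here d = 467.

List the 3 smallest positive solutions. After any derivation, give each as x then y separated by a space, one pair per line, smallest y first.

1625626 75225
5285319783751 244575431700
17183906517558380626 795176361465413175

√467 → a₀=21, period (1,1,1,1,3,…,1,1,42); ℓ=14 even so k=13
a_0=21:  p_0=21·1+0=21,  q_0=21·0+1=1
a_1=1:  p_1=1·21+1=22,  q_1=1·1+0=1
a_2=1:  p_2=1·22+21=43,  q_2=1·1+1=2
a_3=1:  p_3=1·43+22=65,  q_3=1·2+1=3
…
a_5=3:  p_5=3·108+65=389,  q_5=3·5+3=18
…
a_10=1:  p_10=1·275465+82767=358232,  q_10=1·12747+3830=16577
…
a_12=1:  p_12=1·633697+358232=991929,  q_12=1·29324+16577=45901
a_13=1:  p_13=1·991929+633697=1625626,  q_13=1·45901+29324=75225
fundamental: x₁=1625626, y₁=75225  (since 2642659891876 − 467·5658800625 = 1)
(x_2, y_2) = (1625626·1625626 + 467·75225·75225, 1625626·75225 + 75225·1625626) = (5285319783751, 244575431700)
(x_3, y_3) = (1625626·5285319783751 + 467·75225·244575431700, 1625626·244575431700 + 75225·5285319783751) = (17183906517558380626, 795176361465413175)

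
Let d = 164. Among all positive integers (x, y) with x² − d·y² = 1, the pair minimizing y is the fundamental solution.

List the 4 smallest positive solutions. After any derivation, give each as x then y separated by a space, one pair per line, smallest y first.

2049 160
8396801 655680
34410088449 2686976480
141012534067201 11011228959360

[12; 1,4,6,4,1,24] for √164; ℓ=6 ⇒ convergent index 5
i=0: a=12 ⇒ p=12, q=1
i=1: a=1 ⇒ p=13, q=1
i=2: a=4 ⇒ p=64, q=5
i=3: a=6 ⇒ p=397, q=31
i=4: a=4 ⇒ p=1652, q=129
i=5: a=1 ⇒ p=2049, q=160
(x₁, y₁) = (2049, 160);  2049² − 164·160² = 1 ✓
(2049+160√164)^2 = 8396801 + 655680√164
(2049+160√164)^3 = 34410088449 + 2686976480√164
(2049+160√164)^4 = 141012534067201 + 11011228959360√164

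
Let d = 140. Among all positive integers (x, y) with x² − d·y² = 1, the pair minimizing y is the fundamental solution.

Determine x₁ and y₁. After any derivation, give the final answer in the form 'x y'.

d=140: √d = [11; 1,4,1,22] (ℓ=4, even), read p_3/q_3
step 0: (11, 1)  from 11·(1,0) + (0,1)
step 1: (12, 1)  from 1·(11,1) + (1,0)
step 2: (59, 5)  from 4·(12,1) + (11,1)
step 3: (71, 6)  from 1·(59,5) + (12,1)
fundamental: x₁=71, y₁=6  (since 5041 − 140·36 = 1)

71 6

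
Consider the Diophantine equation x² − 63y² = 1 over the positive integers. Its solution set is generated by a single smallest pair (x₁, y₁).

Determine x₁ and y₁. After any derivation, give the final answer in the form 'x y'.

8 1

√63 → a₀=7, period (1,14); ℓ=2 even so k=1
a_0=7:  p_0=7·1+0=7,  q_0=7·0+1=1
a_1=1:  p_1=1·7+1=8,  q_1=1·1+0=1
(x₁, y₁) = (8, 1);  8² − 63·1² = 1 ✓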